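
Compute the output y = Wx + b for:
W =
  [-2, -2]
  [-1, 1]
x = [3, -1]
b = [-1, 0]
y = [-5, -4]

Wx = [-2×3 + -2×-1, -1×3 + 1×-1]
   = [-4, -4]
y = Wx + b = [-4 + -1, -4 + 0] = [-5, -4]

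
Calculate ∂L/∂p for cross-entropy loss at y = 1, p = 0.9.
∂L/∂p = -1.111

∂L/∂p = -y/p + (1-y)/(1-p) = -1/0.9 + 0 = -1.111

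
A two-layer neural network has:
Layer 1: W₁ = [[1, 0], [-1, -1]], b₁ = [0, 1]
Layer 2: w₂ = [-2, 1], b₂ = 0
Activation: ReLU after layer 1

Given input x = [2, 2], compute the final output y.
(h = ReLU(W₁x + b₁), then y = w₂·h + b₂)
y = -4

Layer 1 pre-activation: z₁ = [2, -3]
After ReLU: h = [2, 0]
Layer 2 output: y = -2×2 + 1×0 + 0 = -4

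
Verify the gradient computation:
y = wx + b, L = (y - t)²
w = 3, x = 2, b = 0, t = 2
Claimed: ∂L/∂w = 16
Correct

y = (3)(2) + 0 = 6
∂L/∂y = 2(y - t) = 2(6 - 2) = 8
∂y/∂w = x = 2
∂L/∂w = 8 × 2 = 16

Claimed value: 16
Correct: The correct gradient is 16.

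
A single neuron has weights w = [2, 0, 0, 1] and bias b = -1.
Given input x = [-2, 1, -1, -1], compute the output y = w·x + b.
y = -6

y = (2)(-2) + (0)(1) + (0)(-1) + (1)(-1) + -1 = -6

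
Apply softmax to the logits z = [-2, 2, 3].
p = [0.0049, 0.2676, 0.7275]

exp(z) = [0.1353, 7.389, 20.09]
Sum = 27.61
p = [0.0049, 0.2676, 0.7275]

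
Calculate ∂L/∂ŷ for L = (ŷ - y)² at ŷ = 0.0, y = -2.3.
∂L/∂ŷ = 4.6

∂L/∂ŷ = 2(ŷ - y) = 2(0.0 - -2.3) = 2(2.3) = 4.6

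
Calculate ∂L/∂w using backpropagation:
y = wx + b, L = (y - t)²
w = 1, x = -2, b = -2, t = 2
∂L/∂w = 24

y = wx + b = (1)(-2) + -2 = -4
∂L/∂y = 2(y - t) = 2(-4 - 2) = -12
∂y/∂w = x = -2
∂L/∂w = ∂L/∂y · ∂y/∂w = -12 × -2 = 24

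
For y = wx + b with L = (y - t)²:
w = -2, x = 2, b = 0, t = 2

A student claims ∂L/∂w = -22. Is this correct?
Incorrect

y = (-2)(2) + 0 = -4
∂L/∂y = 2(y - t) = 2(-4 - 2) = -12
∂y/∂w = x = 2
∂L/∂w = -12 × 2 = -24

Claimed value: -22
Incorrect: The correct gradient is -24.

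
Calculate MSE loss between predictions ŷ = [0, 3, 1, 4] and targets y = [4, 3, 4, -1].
MSE = 12.5

MSE = (1/4)((0-4)² + (3-3)² + (1-4)² + (4--1)²) = (1/4)(16 + 0 + 9 + 25) = 12.5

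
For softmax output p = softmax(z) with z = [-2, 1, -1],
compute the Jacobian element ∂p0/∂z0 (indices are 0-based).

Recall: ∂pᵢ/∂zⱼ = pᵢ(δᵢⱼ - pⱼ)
∂p0/∂z0 = 0.04025

p = softmax(z) = [0.04201, 0.8438, 0.1142]
p0 = 0.04201

∂p0/∂z0 = p0(1 - p0) = 0.04201 × (1 - 0.04201) = 0.04025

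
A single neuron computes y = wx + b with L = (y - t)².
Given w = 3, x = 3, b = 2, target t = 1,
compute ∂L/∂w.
∂L/∂w = 60

y = wx + b = (3)(3) + 2 = 11
∂L/∂y = 2(y - t) = 2(11 - 1) = 20
∂y/∂w = x = 3
∂L/∂w = ∂L/∂y · ∂y/∂w = 20 × 3 = 60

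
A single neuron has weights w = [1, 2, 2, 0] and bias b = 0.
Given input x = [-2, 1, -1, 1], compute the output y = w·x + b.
y = -2

y = (1)(-2) + (2)(1) + (2)(-1) + (0)(1) + 0 = -2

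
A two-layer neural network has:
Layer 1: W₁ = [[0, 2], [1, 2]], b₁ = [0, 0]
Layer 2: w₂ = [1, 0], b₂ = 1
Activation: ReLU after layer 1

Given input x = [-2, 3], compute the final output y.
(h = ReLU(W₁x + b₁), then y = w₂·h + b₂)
y = 7

Layer 1 pre-activation: z₁ = [6, 4]
After ReLU: h = [6, 4]
Layer 2 output: y = 1×6 + 0×4 + 1 = 7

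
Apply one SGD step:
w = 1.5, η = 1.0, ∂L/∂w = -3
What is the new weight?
w_new = 4.5

w_new = w - η·∂L/∂w = 1.5 - 1.0×(-3) = 1.5 - (-3) = 4.5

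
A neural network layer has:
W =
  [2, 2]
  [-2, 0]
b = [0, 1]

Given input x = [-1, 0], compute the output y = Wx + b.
y = [-2, 3]

Wx = [2×-1 + 2×0, -2×-1 + 0×0]
   = [-2, 2]
y = Wx + b = [-2 + 0, 2 + 1] = [-2, 3]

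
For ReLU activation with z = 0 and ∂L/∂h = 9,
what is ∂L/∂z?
∂L/∂z = 0

h = ReLU(0) = 0
At z = 0: ∂h/∂z = 0 (by convention)
∂L/∂z = ∂L/∂h · ∂h/∂z = 9 × 0 = 0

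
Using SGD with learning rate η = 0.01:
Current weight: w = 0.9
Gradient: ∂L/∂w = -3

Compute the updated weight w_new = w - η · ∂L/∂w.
w_new = 0.93

w_new = w - η·∂L/∂w = 0.9 - 0.01×(-3) = 0.9 - (-0.03) = 0.93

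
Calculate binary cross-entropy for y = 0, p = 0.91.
L = 2.408

L = -0·log(0.91) - 1·log(0.09) = -log(0.09) = 2.408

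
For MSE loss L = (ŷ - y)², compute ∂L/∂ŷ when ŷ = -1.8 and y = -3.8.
∂L/∂ŷ = 4.0

∂L/∂ŷ = 2(ŷ - y) = 2(-1.8 - -3.8) = 2(2.0) = 4.0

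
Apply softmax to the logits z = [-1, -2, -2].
p = [0.5761, 0.2119, 0.2119]

exp(z) = [0.3679, 0.1353, 0.1353]
Sum = 0.6386
p = [0.5761, 0.2119, 0.2119]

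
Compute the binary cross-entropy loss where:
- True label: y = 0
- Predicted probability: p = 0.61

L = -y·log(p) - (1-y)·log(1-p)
L = 0.9416

L = -0·log(0.61) - 1·log(0.39) = -log(0.39) = 0.9416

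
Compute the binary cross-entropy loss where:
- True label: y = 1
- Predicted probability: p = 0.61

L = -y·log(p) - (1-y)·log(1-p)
L = 0.4943

L = -1·log(0.61) - 0·log(0.39) = -log(0.61) = 0.4943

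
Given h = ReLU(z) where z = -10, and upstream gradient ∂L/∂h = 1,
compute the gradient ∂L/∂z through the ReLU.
∂L/∂z = 0

h = ReLU(-10) = 0
Since z < 0: ∂h/∂z = 0
∂L/∂z = ∂L/∂h · ∂h/∂z = 1 × 0 = 0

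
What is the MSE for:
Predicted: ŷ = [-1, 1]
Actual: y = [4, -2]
MSE = 17

MSE = (1/2)((-1-4)² + (1--2)²) = (1/2)(25 + 9) = 17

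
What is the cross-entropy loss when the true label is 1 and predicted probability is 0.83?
L = 0.1863

L = -1·log(0.83) - 0·log(0.17) = -log(0.83) = 0.1863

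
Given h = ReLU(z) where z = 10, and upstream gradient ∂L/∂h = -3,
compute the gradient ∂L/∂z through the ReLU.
∂L/∂z = -3

h = ReLU(10) = 10
Since z > 0: ∂h/∂z = 1
∂L/∂z = ∂L/∂h · ∂h/∂z = -3 × 1 = -3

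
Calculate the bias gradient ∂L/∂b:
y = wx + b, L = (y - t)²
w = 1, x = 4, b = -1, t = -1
∂L/∂b = 8

y = wx + b = (1)(4) + -1 = 3
∂L/∂y = 2(y - t) = 2(3 - -1) = 8
∂y/∂b = 1
∂L/∂b = ∂L/∂y · ∂y/∂b = 8 × 1 = 8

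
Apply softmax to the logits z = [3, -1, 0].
p = [0.9362, 0.0171, 0.0466]

exp(z) = [20.09, 0.3679, 1]
Sum = 21.45
p = [0.9362, 0.0171, 0.0466]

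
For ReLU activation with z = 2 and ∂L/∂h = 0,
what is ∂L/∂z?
∂L/∂z = 0

h = ReLU(2) = 2
Since z > 0: ∂h/∂z = 1
∂L/∂z = ∂L/∂h · ∂h/∂z = 0 × 1 = 0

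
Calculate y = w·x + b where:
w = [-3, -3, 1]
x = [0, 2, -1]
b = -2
y = -9

y = (-3)(0) + (-3)(2) + (1)(-1) + -2 = -9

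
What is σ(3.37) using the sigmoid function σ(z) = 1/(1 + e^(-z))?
0.9668

sigmoid(3.37) = 1/(1 + e^(-3.37)) = 1/(1 + 0.03439) = 0.9668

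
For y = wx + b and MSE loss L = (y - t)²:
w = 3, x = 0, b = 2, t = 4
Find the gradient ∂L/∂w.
∂L/∂w = 0

y = wx + b = (3)(0) + 2 = 2
∂L/∂y = 2(y - t) = 2(2 - 4) = -4
∂y/∂w = x = 0
∂L/∂w = ∂L/∂y · ∂y/∂w = -4 × 0 = 0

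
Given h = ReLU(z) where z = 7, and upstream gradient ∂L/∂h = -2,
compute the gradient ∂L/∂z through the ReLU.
∂L/∂z = -2

h = ReLU(7) = 7
Since z > 0: ∂h/∂z = 1
∂L/∂z = ∂L/∂h · ∂h/∂z = -2 × 1 = -2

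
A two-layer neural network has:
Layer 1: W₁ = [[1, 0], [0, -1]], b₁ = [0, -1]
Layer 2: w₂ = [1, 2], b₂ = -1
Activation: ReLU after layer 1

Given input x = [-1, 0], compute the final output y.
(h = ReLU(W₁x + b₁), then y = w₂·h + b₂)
y = -1

Layer 1 pre-activation: z₁ = [-1, -1]
After ReLU: h = [0, 0]
Layer 2 output: y = 1×0 + 2×0 + -1 = -1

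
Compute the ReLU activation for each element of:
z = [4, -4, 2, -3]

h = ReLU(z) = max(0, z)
h = [4, 0, 2, 0]

ReLU applied element-wise: max(0,4)=4, max(0,-4)=0, max(0,2)=2, max(0,-3)=0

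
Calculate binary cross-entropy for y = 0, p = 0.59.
L = 0.8916

L = -0·log(0.59) - 1·log(0.41) = -log(0.41) = 0.8916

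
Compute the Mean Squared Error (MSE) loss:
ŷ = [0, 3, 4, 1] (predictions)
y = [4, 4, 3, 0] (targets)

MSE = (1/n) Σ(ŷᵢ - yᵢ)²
MSE = 4.75

MSE = (1/4)((0-4)² + (3-4)² + (4-3)² + (1-0)²) = (1/4)(16 + 1 + 1 + 1) = 4.75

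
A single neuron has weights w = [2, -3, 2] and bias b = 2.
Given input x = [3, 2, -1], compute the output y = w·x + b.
y = 0

y = (2)(3) + (-3)(2) + (2)(-1) + 2 = 0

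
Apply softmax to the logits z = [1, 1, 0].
p = [0.4223, 0.4223, 0.1554]

exp(z) = [2.718, 2.718, 1]
Sum = 6.437
p = [0.4223, 0.4223, 0.1554]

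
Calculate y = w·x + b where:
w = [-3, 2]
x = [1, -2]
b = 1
y = -6

y = (-3)(1) + (2)(-2) + 1 = -6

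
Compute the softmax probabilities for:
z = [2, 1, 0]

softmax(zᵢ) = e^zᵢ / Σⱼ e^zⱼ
p = [0.6652, 0.2447, 0.09]

exp(z) = [7.389, 2.718, 1]
Sum = 11.11
p = [0.6652, 0.2447, 0.09]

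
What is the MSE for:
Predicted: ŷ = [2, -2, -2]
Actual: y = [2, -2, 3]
MSE = 8.333

MSE = (1/3)((2-2)² + (-2--2)² + (-2-3)²) = (1/3)(0 + 0 + 25) = 8.333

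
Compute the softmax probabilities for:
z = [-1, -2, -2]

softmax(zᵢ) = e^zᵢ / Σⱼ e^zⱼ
p = [0.5761, 0.2119, 0.2119]

exp(z) = [0.3679, 0.1353, 0.1353]
Sum = 0.6386
p = [0.5761, 0.2119, 0.2119]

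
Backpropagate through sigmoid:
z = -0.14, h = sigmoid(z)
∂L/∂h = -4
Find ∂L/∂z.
∂L/∂z = -0.9951

σ(-0.14) = 0.4651
σ'(-0.14) = σ(-0.14)(1 - σ(-0.14)) = 0.4651 × 0.5349 = 0.2488
∂L/∂z = ∂L/∂h · σ'(z) = -4 × 0.2488 = -0.9951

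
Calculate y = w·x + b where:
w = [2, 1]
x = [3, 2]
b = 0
y = 8

y = (2)(3) + (1)(2) + 0 = 8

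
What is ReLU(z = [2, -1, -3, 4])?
h = [2, 0, 0, 4]

ReLU applied element-wise: max(0,2)=2, max(0,-1)=0, max(0,-3)=0, max(0,4)=4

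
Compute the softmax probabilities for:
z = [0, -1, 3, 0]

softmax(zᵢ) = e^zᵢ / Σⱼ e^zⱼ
p = [0.0445, 0.0164, 0.8945, 0.0445]

exp(z) = [1, 0.3679, 20.09, 1]
Sum = 22.45
p = [0.0445, 0.0164, 0.8945, 0.0445]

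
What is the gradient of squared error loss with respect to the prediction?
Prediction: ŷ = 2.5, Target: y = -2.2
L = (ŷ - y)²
∂L/∂ŷ = 9.4

∂L/∂ŷ = 2(ŷ - y) = 2(2.5 - -2.2) = 2(4.7) = 9.4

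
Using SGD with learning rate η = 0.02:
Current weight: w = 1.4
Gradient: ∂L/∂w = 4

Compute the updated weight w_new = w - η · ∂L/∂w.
w_new = 1.32

w_new = w - η·∂L/∂w = 1.4 - 0.02×(4) = 1.4 - (0.08) = 1.32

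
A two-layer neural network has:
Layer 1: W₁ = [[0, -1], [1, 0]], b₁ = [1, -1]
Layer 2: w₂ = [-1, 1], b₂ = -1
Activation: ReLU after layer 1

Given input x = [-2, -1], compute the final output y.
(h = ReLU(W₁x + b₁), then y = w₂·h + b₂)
y = -3

Layer 1 pre-activation: z₁ = [2, -3]
After ReLU: h = [2, 0]
Layer 2 output: y = -1×2 + 1×0 + -1 = -3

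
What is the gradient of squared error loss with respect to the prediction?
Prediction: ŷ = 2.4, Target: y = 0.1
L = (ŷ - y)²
∂L/∂ŷ = 4.6

∂L/∂ŷ = 2(ŷ - y) = 2(2.4 - 0.1) = 2(2.3) = 4.6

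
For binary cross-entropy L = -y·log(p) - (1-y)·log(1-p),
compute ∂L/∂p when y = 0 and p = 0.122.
∂L/∂p = 1.139

∂L/∂p = -y/p + (1-y)/(1-p) = 0 + 1/0.878 = 1.139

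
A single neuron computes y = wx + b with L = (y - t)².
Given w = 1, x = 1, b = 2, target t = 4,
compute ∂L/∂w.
∂L/∂w = -2

y = wx + b = (1)(1) + 2 = 3
∂L/∂y = 2(y - t) = 2(3 - 4) = -2
∂y/∂w = x = 1
∂L/∂w = ∂L/∂y · ∂y/∂w = -2 × 1 = -2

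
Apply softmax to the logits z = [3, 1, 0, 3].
p = [0.4576, 0.0619, 0.0228, 0.4576]

exp(z) = [20.09, 2.718, 1, 20.09]
Sum = 43.89
p = [0.4576, 0.0619, 0.0228, 0.4576]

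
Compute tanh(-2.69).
-0.9908

tanh(-2.69) = (e^(-2.69) - e^(2.69))/(e^(-2.69) + e^(2.69)) = -0.9908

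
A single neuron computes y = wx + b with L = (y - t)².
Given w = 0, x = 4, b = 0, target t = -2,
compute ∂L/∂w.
∂L/∂w = 16

y = wx + b = (0)(4) + 0 = 0
∂L/∂y = 2(y - t) = 2(0 - -2) = 4
∂y/∂w = x = 4
∂L/∂w = ∂L/∂y · ∂y/∂w = 4 × 4 = 16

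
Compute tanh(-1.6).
-0.9217

tanh(-1.6) = (e^(-1.6) - e^(1.6))/(e^(-1.6) + e^(1.6)) = -0.9217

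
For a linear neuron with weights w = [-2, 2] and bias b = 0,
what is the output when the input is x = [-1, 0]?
y = 2

y = (-2)(-1) + (2)(0) + 0 = 2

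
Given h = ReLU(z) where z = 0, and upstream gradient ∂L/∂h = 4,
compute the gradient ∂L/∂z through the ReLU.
∂L/∂z = 0

h = ReLU(0) = 0
At z = 0: ∂h/∂z = 0 (by convention)
∂L/∂z = ∂L/∂h · ∂h/∂z = 4 × 0 = 0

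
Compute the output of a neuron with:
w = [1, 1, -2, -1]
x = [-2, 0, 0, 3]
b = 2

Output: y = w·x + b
y = -3

y = (1)(-2) + (1)(0) + (-2)(0) + (-1)(3) + 2 = -3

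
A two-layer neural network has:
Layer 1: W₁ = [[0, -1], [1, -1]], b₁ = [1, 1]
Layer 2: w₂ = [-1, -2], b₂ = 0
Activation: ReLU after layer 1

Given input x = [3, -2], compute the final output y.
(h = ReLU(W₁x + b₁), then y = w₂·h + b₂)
y = -15

Layer 1 pre-activation: z₁ = [3, 6]
After ReLU: h = [3, 6]
Layer 2 output: y = -1×3 + -2×6 + 0 = -15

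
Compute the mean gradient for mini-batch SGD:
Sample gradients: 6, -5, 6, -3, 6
Average gradient = 2

Average = (1/5)(6 + -5 + 6 + -3 + 6) = 10/5 = 2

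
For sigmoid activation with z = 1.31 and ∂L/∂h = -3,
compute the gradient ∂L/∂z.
∂L/∂z = -0.502

σ(1.31) = 0.7875
σ'(1.31) = σ(1.31)(1 - σ(1.31)) = 0.7875 × 0.2125 = 0.1673
∂L/∂z = ∂L/∂h · σ'(z) = -3 × 0.1673 = -0.502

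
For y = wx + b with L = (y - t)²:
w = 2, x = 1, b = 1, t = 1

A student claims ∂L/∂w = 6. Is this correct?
Incorrect

y = (2)(1) + 1 = 3
∂L/∂y = 2(y - t) = 2(3 - 1) = 4
∂y/∂w = x = 1
∂L/∂w = 4 × 1 = 4

Claimed value: 6
Incorrect: The correct gradient is 4.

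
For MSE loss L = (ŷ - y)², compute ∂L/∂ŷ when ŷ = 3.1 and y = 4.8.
∂L/∂ŷ = -3.4

∂L/∂ŷ = 2(ŷ - y) = 2(3.1 - 4.8) = 2(-1.7) = -3.4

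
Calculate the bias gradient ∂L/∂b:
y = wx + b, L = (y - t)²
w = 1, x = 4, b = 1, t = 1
∂L/∂b = 8

y = wx + b = (1)(4) + 1 = 5
∂L/∂y = 2(y - t) = 2(5 - 1) = 8
∂y/∂b = 1
∂L/∂b = ∂L/∂y · ∂y/∂b = 8 × 1 = 8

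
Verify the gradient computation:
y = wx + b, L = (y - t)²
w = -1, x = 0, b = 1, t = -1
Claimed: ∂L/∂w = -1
Incorrect

y = (-1)(0) + 1 = 1
∂L/∂y = 2(y - t) = 2(1 - -1) = 4
∂y/∂w = x = 0
∂L/∂w = 4 × 0 = 0

Claimed value: -1
Incorrect: The correct gradient is 0.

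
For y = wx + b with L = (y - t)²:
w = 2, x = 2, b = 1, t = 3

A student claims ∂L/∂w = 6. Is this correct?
Incorrect

y = (2)(2) + 1 = 5
∂L/∂y = 2(y - t) = 2(5 - 3) = 4
∂y/∂w = x = 2
∂L/∂w = 4 × 2 = 8

Claimed value: 6
Incorrect: The correct gradient is 8.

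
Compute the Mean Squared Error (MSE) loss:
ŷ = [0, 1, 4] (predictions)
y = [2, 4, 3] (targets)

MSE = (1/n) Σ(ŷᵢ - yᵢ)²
MSE = 4.667

MSE = (1/3)((0-2)² + (1-4)² + (4-3)²) = (1/3)(4 + 9 + 1) = 4.667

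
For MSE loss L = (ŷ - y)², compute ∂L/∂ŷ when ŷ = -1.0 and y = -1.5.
∂L/∂ŷ = 1.0

∂L/∂ŷ = 2(ŷ - y) = 2(-1.0 - -1.5) = 2(0.5) = 1.0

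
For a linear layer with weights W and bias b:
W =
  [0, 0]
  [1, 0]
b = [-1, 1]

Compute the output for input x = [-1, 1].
y = [-1, 0]

Wx = [0×-1 + 0×1, 1×-1 + 0×1]
   = [0, -1]
y = Wx + b = [0 + -1, -1 + 1] = [-1, 0]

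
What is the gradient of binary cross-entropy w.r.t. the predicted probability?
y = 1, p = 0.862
∂L/∂p = -1.16

∂L/∂p = -y/p + (1-y)/(1-p) = -1/0.862 + 0 = -1.16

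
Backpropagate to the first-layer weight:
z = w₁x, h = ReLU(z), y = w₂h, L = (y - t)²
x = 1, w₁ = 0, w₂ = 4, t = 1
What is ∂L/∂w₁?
∂L/∂w₁ = 0

Forward pass:
z = w₁x = 0×1 = 0
h = ReLU(0) = 0
y = w₂h = 4×0 = 0

Backward pass:
∂L/∂y = 2(y - t) = 2(0 - 1) = -2
∂y/∂h = w₂ = 4
∂h/∂z = 0 (ReLU derivative)
∂z/∂w₁ = x = 1

∂L/∂w₁ = -2 × 4 × 0 × 1 = 0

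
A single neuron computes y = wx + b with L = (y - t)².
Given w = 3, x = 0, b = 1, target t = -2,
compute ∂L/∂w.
∂L/∂w = 0

y = wx + b = (3)(0) + 1 = 1
∂L/∂y = 2(y - t) = 2(1 - -2) = 6
∂y/∂w = x = 0
∂L/∂w = ∂L/∂y · ∂y/∂w = 6 × 0 = 0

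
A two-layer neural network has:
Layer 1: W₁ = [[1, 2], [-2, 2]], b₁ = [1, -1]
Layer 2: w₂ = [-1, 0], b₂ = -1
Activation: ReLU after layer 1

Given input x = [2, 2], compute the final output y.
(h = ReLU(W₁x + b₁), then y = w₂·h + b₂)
y = -8

Layer 1 pre-activation: z₁ = [7, -1]
After ReLU: h = [7, 0]
Layer 2 output: y = -1×7 + 0×0 + -1 = -8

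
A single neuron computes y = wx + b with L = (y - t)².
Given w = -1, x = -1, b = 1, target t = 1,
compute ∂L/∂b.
∂L/∂b = 2

y = wx + b = (-1)(-1) + 1 = 2
∂L/∂y = 2(y - t) = 2(2 - 1) = 2
∂y/∂b = 1
∂L/∂b = ∂L/∂y · ∂y/∂b = 2 × 1 = 2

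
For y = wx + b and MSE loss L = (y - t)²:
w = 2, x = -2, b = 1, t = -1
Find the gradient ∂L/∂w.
∂L/∂w = 8

y = wx + b = (2)(-2) + 1 = -3
∂L/∂y = 2(y - t) = 2(-3 - -1) = -4
∂y/∂w = x = -2
∂L/∂w = ∂L/∂y · ∂y/∂w = -4 × -2 = 8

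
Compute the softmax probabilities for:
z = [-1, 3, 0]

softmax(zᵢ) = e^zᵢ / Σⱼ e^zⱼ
p = [0.0171, 0.9362, 0.0466]

exp(z) = [0.3679, 20.09, 1]
Sum = 21.45
p = [0.0171, 0.9362, 0.0466]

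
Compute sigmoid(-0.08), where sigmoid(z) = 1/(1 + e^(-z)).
0.48

sigmoid(-0.08) = 1/(1 + e^(0.08)) = 1/(1 + 1.083) = 0.48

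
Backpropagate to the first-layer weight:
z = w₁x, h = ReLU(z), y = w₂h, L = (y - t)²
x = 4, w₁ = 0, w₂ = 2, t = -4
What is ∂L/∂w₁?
∂L/∂w₁ = 0

Forward pass:
z = w₁x = 0×4 = 0
h = ReLU(0) = 0
y = w₂h = 2×0 = 0

Backward pass:
∂L/∂y = 2(y - t) = 2(0 - -4) = 8
∂y/∂h = w₂ = 2
∂h/∂z = 0 (ReLU derivative)
∂z/∂w₁ = x = 4

∂L/∂w₁ = 8 × 2 × 0 × 4 = 0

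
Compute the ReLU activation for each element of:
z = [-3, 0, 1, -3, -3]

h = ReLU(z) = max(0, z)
h = [0, 0, 1, 0, 0]

ReLU applied element-wise: max(0,-3)=0, max(0,0)=0, max(0,1)=1, max(0,-3)=0, max(0,-3)=0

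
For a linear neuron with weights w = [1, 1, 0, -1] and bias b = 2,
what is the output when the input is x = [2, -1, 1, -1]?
y = 4

y = (1)(2) + (1)(-1) + (0)(1) + (-1)(-1) + 2 = 4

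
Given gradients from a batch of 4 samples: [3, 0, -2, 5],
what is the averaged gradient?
Average gradient = 1.5

Average = (1/4)(3 + 0 + -2 + 5) = 6/4 = 1.5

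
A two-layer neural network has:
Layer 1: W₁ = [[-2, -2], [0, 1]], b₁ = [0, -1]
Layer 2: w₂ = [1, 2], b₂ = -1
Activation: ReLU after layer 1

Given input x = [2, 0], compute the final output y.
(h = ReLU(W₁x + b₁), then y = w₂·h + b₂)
y = -1

Layer 1 pre-activation: z₁ = [-4, -1]
After ReLU: h = [0, 0]
Layer 2 output: y = 1×0 + 2×0 + -1 = -1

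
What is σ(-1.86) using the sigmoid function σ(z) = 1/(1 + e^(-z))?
0.1347

sigmoid(-1.86) = 1/(1 + e^(1.86)) = 1/(1 + 6.424) = 0.1347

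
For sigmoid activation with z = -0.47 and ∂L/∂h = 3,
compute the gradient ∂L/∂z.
∂L/∂z = 0.7101

σ(-0.47) = 0.3846
σ'(-0.47) = σ(-0.47)(1 - σ(-0.47)) = 0.3846 × 0.6154 = 0.2367
∂L/∂z = ∂L/∂h · σ'(z) = 3 × 0.2367 = 0.7101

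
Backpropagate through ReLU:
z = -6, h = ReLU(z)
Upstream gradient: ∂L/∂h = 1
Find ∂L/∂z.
∂L/∂z = 0

h = ReLU(-6) = 0
Since z < 0: ∂h/∂z = 0
∂L/∂z = ∂L/∂h · ∂h/∂z = 1 × 0 = 0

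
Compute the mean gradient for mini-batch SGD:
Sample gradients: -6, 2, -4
Average gradient = -2.667

Average = (1/3)(-6 + 2 + -4) = -8/3 = -2.667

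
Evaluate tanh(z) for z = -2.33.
-0.9812

tanh(-2.33) = (e^(-2.33) - e^(2.33))/(e^(-2.33) + e^(2.33)) = -0.9812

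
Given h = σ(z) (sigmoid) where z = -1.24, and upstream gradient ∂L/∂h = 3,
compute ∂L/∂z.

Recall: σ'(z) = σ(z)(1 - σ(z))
∂L/∂z = 0.5222

σ(-1.24) = 0.2244
σ'(-1.24) = σ(-1.24)(1 - σ(-1.24)) = 0.2244 × 0.7756 = 0.1741
∂L/∂z = ∂L/∂h · σ'(z) = 3 × 0.1741 = 0.5222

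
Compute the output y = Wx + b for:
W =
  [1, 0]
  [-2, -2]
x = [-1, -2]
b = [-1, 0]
y = [-2, 6]

Wx = [1×-1 + 0×-2, -2×-1 + -2×-2]
   = [-1, 6]
y = Wx + b = [-1 + -1, 6 + 0] = [-2, 6]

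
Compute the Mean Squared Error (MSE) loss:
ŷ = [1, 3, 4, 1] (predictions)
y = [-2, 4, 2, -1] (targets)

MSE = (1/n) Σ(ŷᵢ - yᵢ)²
MSE = 4.5

MSE = (1/4)((1--2)² + (3-4)² + (4-2)² + (1--1)²) = (1/4)(9 + 1 + 4 + 4) = 4.5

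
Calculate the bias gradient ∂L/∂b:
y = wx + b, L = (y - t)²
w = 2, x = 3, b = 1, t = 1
∂L/∂b = 12

y = wx + b = (2)(3) + 1 = 7
∂L/∂y = 2(y - t) = 2(7 - 1) = 12
∂y/∂b = 1
∂L/∂b = ∂L/∂y · ∂y/∂b = 12 × 1 = 12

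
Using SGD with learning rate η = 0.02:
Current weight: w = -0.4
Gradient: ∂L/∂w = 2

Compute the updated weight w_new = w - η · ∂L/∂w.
w_new = -0.44

w_new = w - η·∂L/∂w = -0.4 - 0.02×(2) = -0.4 - (0.04) = -0.44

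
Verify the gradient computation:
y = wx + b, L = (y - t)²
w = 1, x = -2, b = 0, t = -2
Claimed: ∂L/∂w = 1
Incorrect

y = (1)(-2) + 0 = -2
∂L/∂y = 2(y - t) = 2(-2 - -2) = 0
∂y/∂w = x = -2
∂L/∂w = 0 × -2 = 0

Claimed value: 1
Incorrect: The correct gradient is 0.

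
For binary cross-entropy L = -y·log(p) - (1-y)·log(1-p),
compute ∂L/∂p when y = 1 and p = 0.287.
∂L/∂p = -3.484

∂L/∂p = -y/p + (1-y)/(1-p) = -1/0.287 + 0 = -3.484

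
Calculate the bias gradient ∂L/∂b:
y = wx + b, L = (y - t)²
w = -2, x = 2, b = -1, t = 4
∂L/∂b = -18

y = wx + b = (-2)(2) + -1 = -5
∂L/∂y = 2(y - t) = 2(-5 - 4) = -18
∂y/∂b = 1
∂L/∂b = ∂L/∂y · ∂y/∂b = -18 × 1 = -18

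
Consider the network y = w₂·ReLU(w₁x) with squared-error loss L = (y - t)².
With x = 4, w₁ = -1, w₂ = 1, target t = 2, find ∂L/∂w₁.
∂L/∂w₁ = 0

Forward pass:
z = w₁x = -1×4 = -4
h = ReLU(-4) = 0
y = w₂h = 1×0 = 0

Backward pass:
∂L/∂y = 2(y - t) = 2(0 - 2) = -4
∂y/∂h = w₂ = 1
∂h/∂z = 0 (ReLU derivative)
∂z/∂w₁ = x = 4

∂L/∂w₁ = -4 × 1 × 0 × 4 = 0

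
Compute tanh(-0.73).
-0.6231

tanh(-0.73) = (e^(-0.73) - e^(0.73))/(e^(-0.73) + e^(0.73)) = -0.6231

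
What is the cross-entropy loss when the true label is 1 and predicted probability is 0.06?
L = 2.813

L = -1·log(0.06) - 0·log(0.94) = -log(0.06) = 2.813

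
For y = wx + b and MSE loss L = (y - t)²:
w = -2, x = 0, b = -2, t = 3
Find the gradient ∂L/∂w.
∂L/∂w = 0

y = wx + b = (-2)(0) + -2 = -2
∂L/∂y = 2(y - t) = 2(-2 - 3) = -10
∂y/∂w = x = 0
∂L/∂w = ∂L/∂y · ∂y/∂w = -10 × 0 = 0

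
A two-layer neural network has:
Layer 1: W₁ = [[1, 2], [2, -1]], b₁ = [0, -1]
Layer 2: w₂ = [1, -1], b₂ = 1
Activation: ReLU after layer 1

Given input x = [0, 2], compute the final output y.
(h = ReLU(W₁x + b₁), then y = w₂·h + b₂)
y = 5

Layer 1 pre-activation: z₁ = [4, -3]
After ReLU: h = [4, 0]
Layer 2 output: y = 1×4 + -1×0 + 1 = 5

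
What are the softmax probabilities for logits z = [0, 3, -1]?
p = [0.0466, 0.9362, 0.0171]

exp(z) = [1, 20.09, 0.3679]
Sum = 21.45
p = [0.0466, 0.9362, 0.0171]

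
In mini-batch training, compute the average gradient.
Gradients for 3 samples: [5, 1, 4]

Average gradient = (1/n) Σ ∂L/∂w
Average gradient = 3.333

Average = (1/3)(5 + 1 + 4) = 10/3 = 3.333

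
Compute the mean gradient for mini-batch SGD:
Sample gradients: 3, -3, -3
Average gradient = -1

Average = (1/3)(3 + -3 + -3) = -3/3 = -1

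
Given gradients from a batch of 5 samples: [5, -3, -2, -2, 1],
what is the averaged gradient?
Average gradient = -0.2

Average = (1/5)(5 + -3 + -2 + -2 + 1) = -1/5 = -0.2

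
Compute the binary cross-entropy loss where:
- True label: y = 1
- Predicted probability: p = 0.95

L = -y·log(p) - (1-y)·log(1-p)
L = 0.05129

L = -1·log(0.95) - 0·log(0.05) = -log(0.95) = 0.05129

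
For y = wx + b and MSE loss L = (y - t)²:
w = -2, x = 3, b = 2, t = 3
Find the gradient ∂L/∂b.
∂L/∂b = -14

y = wx + b = (-2)(3) + 2 = -4
∂L/∂y = 2(y - t) = 2(-4 - 3) = -14
∂y/∂b = 1
∂L/∂b = ∂L/∂y · ∂y/∂b = -14 × 1 = -14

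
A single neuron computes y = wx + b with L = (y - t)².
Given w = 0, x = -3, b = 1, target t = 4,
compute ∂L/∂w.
∂L/∂w = 18

y = wx + b = (0)(-3) + 1 = 1
∂L/∂y = 2(y - t) = 2(1 - 4) = -6
∂y/∂w = x = -3
∂L/∂w = ∂L/∂y · ∂y/∂w = -6 × -3 = 18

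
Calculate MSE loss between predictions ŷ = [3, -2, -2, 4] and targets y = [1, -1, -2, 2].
MSE = 2.25

MSE = (1/4)((3-1)² + (-2--1)² + (-2--2)² + (4-2)²) = (1/4)(4 + 1 + 0 + 4) = 2.25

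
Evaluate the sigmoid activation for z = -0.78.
0.3143

sigmoid(-0.78) = 1/(1 + e^(0.78)) = 1/(1 + 2.181) = 0.3143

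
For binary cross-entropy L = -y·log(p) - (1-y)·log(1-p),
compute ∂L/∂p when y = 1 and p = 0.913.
∂L/∂p = -1.095

∂L/∂p = -y/p + (1-y)/(1-p) = -1/0.913 + 0 = -1.095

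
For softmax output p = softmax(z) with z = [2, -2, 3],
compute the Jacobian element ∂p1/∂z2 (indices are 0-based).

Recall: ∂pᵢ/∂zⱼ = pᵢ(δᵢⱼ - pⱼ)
∂p1/∂z2 = -0.003566

p = softmax(z) = [0.2676, 0.004902, 0.7275]
p1 = 0.004902, p2 = 0.7275

∂p1/∂z2 = -p1 × p2 = -0.004902 × 0.7275 = -0.003566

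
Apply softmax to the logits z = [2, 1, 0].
p = [0.6652, 0.2447, 0.09]

exp(z) = [7.389, 2.718, 1]
Sum = 11.11
p = [0.6652, 0.2447, 0.09]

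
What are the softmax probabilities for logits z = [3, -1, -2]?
p = [0.9756, 0.0179, 0.0066]

exp(z) = [20.09, 0.3679, 0.1353]
Sum = 20.59
p = [0.9756, 0.0179, 0.0066]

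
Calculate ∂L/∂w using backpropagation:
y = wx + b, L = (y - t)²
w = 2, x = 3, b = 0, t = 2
∂L/∂w = 24

y = wx + b = (2)(3) + 0 = 6
∂L/∂y = 2(y - t) = 2(6 - 2) = 8
∂y/∂w = x = 3
∂L/∂w = ∂L/∂y · ∂y/∂w = 8 × 3 = 24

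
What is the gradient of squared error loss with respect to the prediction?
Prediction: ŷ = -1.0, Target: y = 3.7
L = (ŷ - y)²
∂L/∂ŷ = -9.4

∂L/∂ŷ = 2(ŷ - y) = 2(-1.0 - 3.7) = 2(-4.7) = -9.4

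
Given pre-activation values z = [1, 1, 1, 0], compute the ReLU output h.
h = [1, 1, 1, 0]

ReLU applied element-wise: max(0,1)=1, max(0,1)=1, max(0,1)=1, max(0,0)=0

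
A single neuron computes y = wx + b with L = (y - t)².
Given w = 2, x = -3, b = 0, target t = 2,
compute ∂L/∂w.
∂L/∂w = 48

y = wx + b = (2)(-3) + 0 = -6
∂L/∂y = 2(y - t) = 2(-6 - 2) = -16
∂y/∂w = x = -3
∂L/∂w = ∂L/∂y · ∂y/∂w = -16 × -3 = 48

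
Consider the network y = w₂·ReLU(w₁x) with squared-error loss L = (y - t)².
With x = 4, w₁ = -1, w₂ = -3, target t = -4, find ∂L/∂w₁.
∂L/∂w₁ = 0

Forward pass:
z = w₁x = -1×4 = -4
h = ReLU(-4) = 0
y = w₂h = -3×0 = 0

Backward pass:
∂L/∂y = 2(y - t) = 2(0 - -4) = 8
∂y/∂h = w₂ = -3
∂h/∂z = 0 (ReLU derivative)
∂z/∂w₁ = x = 4

∂L/∂w₁ = 8 × -3 × 0 × 4 = 0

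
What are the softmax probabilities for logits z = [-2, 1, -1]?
p = [0.042, 0.8438, 0.1142]

exp(z) = [0.1353, 2.718, 0.3679]
Sum = 3.221
p = [0.042, 0.8438, 0.1142]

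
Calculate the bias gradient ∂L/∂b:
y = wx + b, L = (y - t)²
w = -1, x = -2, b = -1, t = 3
∂L/∂b = -4

y = wx + b = (-1)(-2) + -1 = 1
∂L/∂y = 2(y - t) = 2(1 - 3) = -4
∂y/∂b = 1
∂L/∂b = ∂L/∂y · ∂y/∂b = -4 × 1 = -4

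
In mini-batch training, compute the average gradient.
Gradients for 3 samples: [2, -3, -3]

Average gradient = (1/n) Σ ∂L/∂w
Average gradient = -1.333

Average = (1/3)(2 + -3 + -3) = -4/3 = -1.333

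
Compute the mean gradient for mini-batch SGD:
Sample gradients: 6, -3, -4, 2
Average gradient = 0.25

Average = (1/4)(6 + -3 + -4 + 2) = 1/4 = 0.25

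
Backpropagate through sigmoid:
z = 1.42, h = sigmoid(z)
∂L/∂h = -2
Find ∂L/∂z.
∂L/∂z = -0.3135

σ(1.42) = 0.8053
σ'(1.42) = σ(1.42)(1 - σ(1.42)) = 0.8053 × 0.1947 = 0.1568
∂L/∂z = ∂L/∂h · σ'(z) = -2 × 0.1568 = -0.3135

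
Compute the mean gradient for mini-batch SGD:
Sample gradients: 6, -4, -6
Average gradient = -1.333

Average = (1/3)(6 + -4 + -6) = -4/3 = -1.333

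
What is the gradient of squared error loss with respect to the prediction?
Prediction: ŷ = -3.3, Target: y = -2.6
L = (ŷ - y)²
∂L/∂ŷ = -1.4

∂L/∂ŷ = 2(ŷ - y) = 2(-3.3 - -2.6) = 2(-0.7) = -1.4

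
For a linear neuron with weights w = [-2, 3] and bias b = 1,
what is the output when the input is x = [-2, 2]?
y = 11

y = (-2)(-2) + (3)(2) + 1 = 11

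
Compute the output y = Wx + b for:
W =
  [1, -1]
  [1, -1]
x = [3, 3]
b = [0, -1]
y = [0, -1]

Wx = [1×3 + -1×3, 1×3 + -1×3]
   = [0, 0]
y = Wx + b = [0 + 0, 0 + -1] = [0, -1]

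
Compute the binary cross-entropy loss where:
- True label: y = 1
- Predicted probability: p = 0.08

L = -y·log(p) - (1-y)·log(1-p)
L = 2.526

L = -1·log(0.08) - 0·log(0.92) = -log(0.08) = 2.526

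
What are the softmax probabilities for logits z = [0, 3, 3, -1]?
p = [0.0241, 0.4835, 0.4835, 0.0089]

exp(z) = [1, 20.09, 20.09, 0.3679]
Sum = 41.54
p = [0.0241, 0.4835, 0.4835, 0.0089]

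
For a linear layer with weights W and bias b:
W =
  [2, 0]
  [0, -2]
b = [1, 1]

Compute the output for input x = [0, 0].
y = [1, 1]

Wx = [2×0 + 0×0, 0×0 + -2×0]
   = [0, 0]
y = Wx + b = [0 + 1, 0 + 1] = [1, 1]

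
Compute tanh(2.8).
0.9926

tanh(2.8) = (e^(2.8) - e^(-2.8))/(e^(2.8) + e^(-2.8)) = 0.9926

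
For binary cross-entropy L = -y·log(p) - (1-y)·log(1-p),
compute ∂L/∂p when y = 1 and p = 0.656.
∂L/∂p = -1.524

∂L/∂p = -y/p + (1-y)/(1-p) = -1/0.656 + 0 = -1.524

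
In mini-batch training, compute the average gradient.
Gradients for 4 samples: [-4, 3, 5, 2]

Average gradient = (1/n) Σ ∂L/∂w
Average gradient = 1.5

Average = (1/4)(-4 + 3 + 5 + 2) = 6/4 = 1.5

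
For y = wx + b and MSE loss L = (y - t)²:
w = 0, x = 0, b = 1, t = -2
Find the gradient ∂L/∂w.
∂L/∂w = 0

y = wx + b = (0)(0) + 1 = 1
∂L/∂y = 2(y - t) = 2(1 - -2) = 6
∂y/∂w = x = 0
∂L/∂w = ∂L/∂y · ∂y/∂w = 6 × 0 = 0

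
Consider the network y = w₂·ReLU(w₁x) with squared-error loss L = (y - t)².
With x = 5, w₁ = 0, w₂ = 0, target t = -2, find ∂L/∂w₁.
∂L/∂w₁ = 0

Forward pass:
z = w₁x = 0×5 = 0
h = ReLU(0) = 0
y = w₂h = 0×0 = 0

Backward pass:
∂L/∂y = 2(y - t) = 2(0 - -2) = 4
∂y/∂h = w₂ = 0
∂h/∂z = 0 (ReLU derivative)
∂z/∂w₁ = x = 5

∂L/∂w₁ = 4 × 0 × 0 × 5 = 0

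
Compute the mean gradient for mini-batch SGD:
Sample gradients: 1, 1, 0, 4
Average gradient = 1.5

Average = (1/4)(1 + 1 + 0 + 4) = 6/4 = 1.5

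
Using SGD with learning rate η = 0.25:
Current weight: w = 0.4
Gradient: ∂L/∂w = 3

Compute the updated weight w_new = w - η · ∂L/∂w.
w_new = -0.35

w_new = w - η·∂L/∂w = 0.4 - 0.25×(3) = 0.4 - (0.75) = -0.35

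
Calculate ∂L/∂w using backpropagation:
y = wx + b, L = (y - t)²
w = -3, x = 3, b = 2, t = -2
∂L/∂w = -30

y = wx + b = (-3)(3) + 2 = -7
∂L/∂y = 2(y - t) = 2(-7 - -2) = -10
∂y/∂w = x = 3
∂L/∂w = ∂L/∂y · ∂y/∂w = -10 × 3 = -30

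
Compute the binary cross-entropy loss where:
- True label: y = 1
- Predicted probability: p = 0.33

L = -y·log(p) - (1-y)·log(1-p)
L = 1.109

L = -1·log(0.33) - 0·log(0.67) = -log(0.33) = 1.109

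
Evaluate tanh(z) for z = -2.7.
-0.991

tanh(-2.7) = (e^(-2.7) - e^(2.7))/(e^(-2.7) + e^(2.7)) = -0.991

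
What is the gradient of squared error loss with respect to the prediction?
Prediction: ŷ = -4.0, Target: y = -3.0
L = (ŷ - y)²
∂L/∂ŷ = -2.0

∂L/∂ŷ = 2(ŷ - y) = 2(-4.0 - -3.0) = 2(-1.0) = -2.0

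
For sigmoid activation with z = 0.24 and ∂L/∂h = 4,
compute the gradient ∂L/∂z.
∂L/∂z = 0.9857

σ(0.24) = 0.5597
σ'(0.24) = σ(0.24)(1 - σ(0.24)) = 0.5597 × 0.4403 = 0.2464
∂L/∂z = ∂L/∂h · σ'(z) = 4 × 0.2464 = 0.9857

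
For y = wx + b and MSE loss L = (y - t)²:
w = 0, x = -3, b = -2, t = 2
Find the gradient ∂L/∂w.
∂L/∂w = 24

y = wx + b = (0)(-3) + -2 = -2
∂L/∂y = 2(y - t) = 2(-2 - 2) = -8
∂y/∂w = x = -3
∂L/∂w = ∂L/∂y · ∂y/∂w = -8 × -3 = 24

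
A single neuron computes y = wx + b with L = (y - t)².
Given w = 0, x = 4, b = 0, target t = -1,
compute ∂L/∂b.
∂L/∂b = 2

y = wx + b = (0)(4) + 0 = 0
∂L/∂y = 2(y - t) = 2(0 - -1) = 2
∂y/∂b = 1
∂L/∂b = ∂L/∂y · ∂y/∂b = 2 × 1 = 2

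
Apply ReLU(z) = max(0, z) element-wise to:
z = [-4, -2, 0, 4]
h = [0, 0, 0, 4]

ReLU applied element-wise: max(0,-4)=0, max(0,-2)=0, max(0,0)=0, max(0,4)=4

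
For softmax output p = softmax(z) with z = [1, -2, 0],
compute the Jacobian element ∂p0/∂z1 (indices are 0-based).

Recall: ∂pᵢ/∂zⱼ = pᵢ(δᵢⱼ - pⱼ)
∂p0/∂z1 = -0.02477

p = softmax(z) = [0.7054, 0.03512, 0.2595]
p0 = 0.7054, p1 = 0.03512

∂p0/∂z1 = -p0 × p1 = -0.7054 × 0.03512 = -0.02477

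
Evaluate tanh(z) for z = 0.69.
0.598

tanh(0.69) = (e^(0.69) - e^(-0.69))/(e^(0.69) + e^(-0.69)) = 0.598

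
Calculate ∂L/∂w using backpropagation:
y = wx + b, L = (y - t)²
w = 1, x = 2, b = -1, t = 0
∂L/∂w = 4

y = wx + b = (1)(2) + -1 = 1
∂L/∂y = 2(y - t) = 2(1 - 0) = 2
∂y/∂w = x = 2
∂L/∂w = ∂L/∂y · ∂y/∂w = 2 × 2 = 4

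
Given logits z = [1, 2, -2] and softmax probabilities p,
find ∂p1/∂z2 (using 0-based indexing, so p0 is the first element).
∂p1/∂z2 = -0.009532

p = softmax(z) = [0.2654, 0.7214, 0.01321]
p1 = 0.7214, p2 = 0.01321

∂p1/∂z2 = -p1 × p2 = -0.7214 × 0.01321 = -0.009532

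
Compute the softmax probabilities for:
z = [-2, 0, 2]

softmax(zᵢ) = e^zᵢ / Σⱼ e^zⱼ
p = [0.0159, 0.1173, 0.8668]

exp(z) = [0.1353, 1, 7.389]
Sum = 8.524
p = [0.0159, 0.1173, 0.8668]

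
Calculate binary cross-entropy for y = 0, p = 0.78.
L = 1.514

L = -0·log(0.78) - 1·log(0.22) = -log(0.22) = 1.514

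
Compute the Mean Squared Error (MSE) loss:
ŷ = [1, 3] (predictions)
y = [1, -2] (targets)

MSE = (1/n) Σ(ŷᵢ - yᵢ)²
MSE = 12.5

MSE = (1/2)((1-1)² + (3--2)²) = (1/2)(0 + 25) = 12.5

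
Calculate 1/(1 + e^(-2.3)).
0.9089

sigmoid(2.3) = 1/(1 + e^(-2.3)) = 1/(1 + 0.1003) = 0.9089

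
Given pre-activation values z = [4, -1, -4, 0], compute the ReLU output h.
h = [4, 0, 0, 0]

ReLU applied element-wise: max(0,4)=4, max(0,-1)=0, max(0,-4)=0, max(0,0)=0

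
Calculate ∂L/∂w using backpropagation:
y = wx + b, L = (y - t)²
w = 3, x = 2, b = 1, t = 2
∂L/∂w = 20

y = wx + b = (3)(2) + 1 = 7
∂L/∂y = 2(y - t) = 2(7 - 2) = 10
∂y/∂w = x = 2
∂L/∂w = ∂L/∂y · ∂y/∂w = 10 × 2 = 20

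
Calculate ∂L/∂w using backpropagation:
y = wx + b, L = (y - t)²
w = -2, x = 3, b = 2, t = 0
∂L/∂w = -24

y = wx + b = (-2)(3) + 2 = -4
∂L/∂y = 2(y - t) = 2(-4 - 0) = -8
∂y/∂w = x = 3
∂L/∂w = ∂L/∂y · ∂y/∂w = -8 × 3 = -24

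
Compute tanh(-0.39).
-0.3714

tanh(-0.39) = (e^(-0.39) - e^(0.39))/(e^(-0.39) + e^(0.39)) = -0.3714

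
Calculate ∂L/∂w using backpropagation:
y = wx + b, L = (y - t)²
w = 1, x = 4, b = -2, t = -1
∂L/∂w = 24

y = wx + b = (1)(4) + -2 = 2
∂L/∂y = 2(y - t) = 2(2 - -1) = 6
∂y/∂w = x = 4
∂L/∂w = ∂L/∂y · ∂y/∂w = 6 × 4 = 24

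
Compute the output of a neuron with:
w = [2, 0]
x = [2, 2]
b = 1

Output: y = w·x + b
y = 5

y = (2)(2) + (0)(2) + 1 = 5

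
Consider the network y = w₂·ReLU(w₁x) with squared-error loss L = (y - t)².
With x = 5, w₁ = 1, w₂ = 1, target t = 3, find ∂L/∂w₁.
∂L/∂w₁ = 20

Forward pass:
z = w₁x = 1×5 = 5
h = ReLU(5) = 5
y = w₂h = 1×5 = 5

Backward pass:
∂L/∂y = 2(y - t) = 2(5 - 3) = 4
∂y/∂h = w₂ = 1
∂h/∂z = 1 (ReLU derivative)
∂z/∂w₁ = x = 5

∂L/∂w₁ = 4 × 1 × 1 × 5 = 20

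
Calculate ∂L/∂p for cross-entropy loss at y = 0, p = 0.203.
∂L/∂p = 1.255

∂L/∂p = -y/p + (1-y)/(1-p) = 0 + 1/0.797 = 1.255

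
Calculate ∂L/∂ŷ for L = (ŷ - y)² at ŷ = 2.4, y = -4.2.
∂L/∂ŷ = 13.2

∂L/∂ŷ = 2(ŷ - y) = 2(2.4 - -4.2) = 2(6.6) = 13.2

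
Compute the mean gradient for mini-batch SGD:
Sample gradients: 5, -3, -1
Average gradient = 0.3333

Average = (1/3)(5 + -3 + -1) = 1/3 = 0.3333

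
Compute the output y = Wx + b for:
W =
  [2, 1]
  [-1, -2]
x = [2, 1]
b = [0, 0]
y = [5, -4]

Wx = [2×2 + 1×1, -1×2 + -2×1]
   = [5, -4]
y = Wx + b = [5 + 0, -4 + 0] = [5, -4]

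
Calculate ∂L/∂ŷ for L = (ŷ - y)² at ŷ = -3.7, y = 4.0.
∂L/∂ŷ = -15.4

∂L/∂ŷ = 2(ŷ - y) = 2(-3.7 - 4.0) = 2(-7.7) = -15.4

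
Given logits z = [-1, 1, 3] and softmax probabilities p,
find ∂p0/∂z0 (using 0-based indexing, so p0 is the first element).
∂p0/∂z0 = 0.01562

p = softmax(z) = [0.01588, 0.1173, 0.8668]
p0 = 0.01588

∂p0/∂z0 = p0(1 - p0) = 0.01588 × (1 - 0.01588) = 0.01562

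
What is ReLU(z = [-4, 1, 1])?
h = [0, 1, 1]

ReLU applied element-wise: max(0,-4)=0, max(0,1)=1, max(0,1)=1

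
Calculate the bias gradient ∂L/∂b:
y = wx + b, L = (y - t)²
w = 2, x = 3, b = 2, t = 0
∂L/∂b = 16

y = wx + b = (2)(3) + 2 = 8
∂L/∂y = 2(y - t) = 2(8 - 0) = 16
∂y/∂b = 1
∂L/∂b = ∂L/∂y · ∂y/∂b = 16 × 1 = 16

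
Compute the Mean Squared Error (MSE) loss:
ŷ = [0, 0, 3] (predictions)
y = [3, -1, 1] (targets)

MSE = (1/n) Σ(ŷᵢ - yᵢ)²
MSE = 4.667

MSE = (1/3)((0-3)² + (0--1)² + (3-1)²) = (1/3)(9 + 1 + 4) = 4.667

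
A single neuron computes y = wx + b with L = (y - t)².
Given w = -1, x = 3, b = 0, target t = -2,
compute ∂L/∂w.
∂L/∂w = -6

y = wx + b = (-1)(3) + 0 = -3
∂L/∂y = 2(y - t) = 2(-3 - -2) = -2
∂y/∂w = x = 3
∂L/∂w = ∂L/∂y · ∂y/∂w = -2 × 3 = -6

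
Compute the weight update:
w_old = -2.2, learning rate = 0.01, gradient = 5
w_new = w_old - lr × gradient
w_new = -2.25

w_new = w - η·∂L/∂w = -2.2 - 0.01×(5) = -2.2 - (0.05) = -2.25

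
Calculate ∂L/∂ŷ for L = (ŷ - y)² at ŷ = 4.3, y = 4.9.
∂L/∂ŷ = -1.2

∂L/∂ŷ = 2(ŷ - y) = 2(4.3 - 4.9) = 2(-0.6) = -1.2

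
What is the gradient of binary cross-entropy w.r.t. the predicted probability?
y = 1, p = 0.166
∂L/∂p = -6.024

∂L/∂p = -y/p + (1-y)/(1-p) = -1/0.166 + 0 = -6.024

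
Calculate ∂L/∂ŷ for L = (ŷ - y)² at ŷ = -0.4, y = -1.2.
∂L/∂ŷ = 1.6

∂L/∂ŷ = 2(ŷ - y) = 2(-0.4 - -1.2) = 2(0.8) = 1.6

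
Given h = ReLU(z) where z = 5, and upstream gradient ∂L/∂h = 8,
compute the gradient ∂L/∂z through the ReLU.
∂L/∂z = 8

h = ReLU(5) = 5
Since z > 0: ∂h/∂z = 1
∂L/∂z = ∂L/∂h · ∂h/∂z = 8 × 1 = 8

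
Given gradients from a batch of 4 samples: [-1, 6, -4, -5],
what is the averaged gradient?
Average gradient = -1

Average = (1/4)(-1 + 6 + -4 + -5) = -4/4 = -1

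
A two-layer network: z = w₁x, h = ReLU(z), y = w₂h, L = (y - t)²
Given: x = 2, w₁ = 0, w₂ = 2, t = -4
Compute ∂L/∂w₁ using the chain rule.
∂L/∂w₁ = 0

Forward pass:
z = w₁x = 0×2 = 0
h = ReLU(0) = 0
y = w₂h = 2×0 = 0

Backward pass:
∂L/∂y = 2(y - t) = 2(0 - -4) = 8
∂y/∂h = w₂ = 2
∂h/∂z = 0 (ReLU derivative)
∂z/∂w₁ = x = 2

∂L/∂w₁ = 8 × 2 × 0 × 2 = 0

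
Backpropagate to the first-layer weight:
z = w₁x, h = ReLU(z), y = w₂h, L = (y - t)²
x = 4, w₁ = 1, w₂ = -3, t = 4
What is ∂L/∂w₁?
∂L/∂w₁ = 384

Forward pass:
z = w₁x = 1×4 = 4
h = ReLU(4) = 4
y = w₂h = -3×4 = -12

Backward pass:
∂L/∂y = 2(y - t) = 2(-12 - 4) = -32
∂y/∂h = w₂ = -3
∂h/∂z = 1 (ReLU derivative)
∂z/∂w₁ = x = 4

∂L/∂w₁ = -32 × -3 × 1 × 4 = 384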